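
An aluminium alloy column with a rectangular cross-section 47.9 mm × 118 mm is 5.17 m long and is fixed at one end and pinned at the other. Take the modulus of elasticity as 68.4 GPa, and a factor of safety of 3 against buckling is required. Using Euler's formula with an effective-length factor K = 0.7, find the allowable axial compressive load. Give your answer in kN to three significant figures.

P_allow = 18.6 kN

Buckling occurs about the weak axis: I_min = h·b³/12 = 118×47.9³/12 = 1.081×10^6 mm⁴ (b = 47.9 mm is the smaller dimension).
Effective length L_e = KL = 0.7×5.17 m = 3619 mm.
Euler critical load P_cr = π²EI/L_e² = π²×68400×1.081×10^6/3619² = 55700 N.
P_allow = P_cr/n = 55700/3 = 18570 N.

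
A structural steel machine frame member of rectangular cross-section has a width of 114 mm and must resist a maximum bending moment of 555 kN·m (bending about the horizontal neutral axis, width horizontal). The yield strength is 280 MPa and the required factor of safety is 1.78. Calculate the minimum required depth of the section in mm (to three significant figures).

h = 431 mm

σ_allow = 280/1.78 = 157.3 MPa.
For a rectangular section σ = 6M/(bh²), so h² = 6M/(b σ_allow) = 6×5.5500×10^8/(114×157.3) = 185700 mm².
h = 430.9 mm.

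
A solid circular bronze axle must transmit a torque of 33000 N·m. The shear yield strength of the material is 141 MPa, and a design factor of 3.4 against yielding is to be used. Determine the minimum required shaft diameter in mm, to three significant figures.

Allowable shear stress τ_allow = 141/3.4 = 41.47 MPa.
For a solid shaft τ = 16T/(πd³), so d³ = 16T/(π τ_allow) = 16×3.3000×10^7/(π×41.47) = 4.053×10^6 mm³.
d = (4.053×10^6)^(1/3) = 159.4 mm.

d = 159 mm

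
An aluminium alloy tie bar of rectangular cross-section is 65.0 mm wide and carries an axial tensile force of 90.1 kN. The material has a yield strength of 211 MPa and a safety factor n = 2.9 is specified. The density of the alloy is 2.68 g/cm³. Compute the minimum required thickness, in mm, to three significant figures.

σ_allow = 211/2.9 = 72.76 MPa.
Required area A = F/σ_allow = 90100/72.76 = 1238 mm².
t = A/w = 1238/65.0 = 19.05 mm.

t = 19.1 mm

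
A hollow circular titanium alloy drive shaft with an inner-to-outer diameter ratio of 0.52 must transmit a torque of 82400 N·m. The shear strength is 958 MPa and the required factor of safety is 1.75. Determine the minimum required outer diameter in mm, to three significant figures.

d_o = 93.9 mm

τ_allow = 958/1.75 = 547.4 MPa.
For a hollow shaft τ = 16T/[πd_o³(1−k⁴)] with k = 0.52, so 1−k⁴ = 0.9269.
d_o³ = 16T/[π τ_allow (1−k⁴)] = 16×8.2400×10^7/(π×547.4×0.9269) = 827100 mm³.
d_o = 93.87 mm.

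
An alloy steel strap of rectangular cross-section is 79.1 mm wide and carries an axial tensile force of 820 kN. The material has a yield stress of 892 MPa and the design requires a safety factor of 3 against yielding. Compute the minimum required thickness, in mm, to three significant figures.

σ_allow = 892/3 = 297.3 MPa.
Required area A = F/σ_allow = 820000/297.3 = 2758 mm².
t = A/w = 2758/79.1 = 34.87 mm.

t = 34.9 mm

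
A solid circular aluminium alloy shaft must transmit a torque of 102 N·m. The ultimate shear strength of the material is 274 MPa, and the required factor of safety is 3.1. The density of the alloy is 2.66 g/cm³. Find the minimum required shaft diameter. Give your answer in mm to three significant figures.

Allowable shear stress τ_allow = 274/3.1 = 88.39 MPa.
For a solid shaft τ = 16T/(πd³), so d³ = 16T/(π τ_allow) = 16×102000/(π×88.39) = 5877 mm³.
d = (5877)^(1/3) = 18.05 mm.

d = 18.0 mm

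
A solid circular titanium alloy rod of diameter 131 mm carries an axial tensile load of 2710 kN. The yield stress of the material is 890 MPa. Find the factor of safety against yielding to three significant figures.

n = 4.43

A = πd²/4 = 13480 mm².
σ = F/A = 2710000/13480 = 201.1 MPa.
n = 890/201.1 = 4.426.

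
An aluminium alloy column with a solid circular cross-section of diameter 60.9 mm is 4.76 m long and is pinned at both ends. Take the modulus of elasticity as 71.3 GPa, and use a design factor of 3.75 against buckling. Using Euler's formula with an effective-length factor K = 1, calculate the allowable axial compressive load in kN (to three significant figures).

P_allow = 5.59 kN

I = πd⁴/64 = π×60.9⁴/64 = 675200 mm⁴.
Effective length L_e = KL = 1×4.76 m = 4760 mm.
Euler critical load P_cr = π²EI/L_e² = π²×71300×675200/4760² = 20970 N.
P_allow = P_cr/n = 20970/3.75 = 5592 N.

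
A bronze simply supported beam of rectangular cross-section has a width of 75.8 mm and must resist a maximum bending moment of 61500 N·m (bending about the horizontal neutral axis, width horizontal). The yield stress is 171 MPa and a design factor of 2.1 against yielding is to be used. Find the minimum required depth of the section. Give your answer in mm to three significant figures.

h = 245 mm

σ_allow = 171/2.1 = 81.43 MPa.
For a rectangular section σ = 6M/(bh²), so h² = 6M/(b σ_allow) = 6×6.1500×10^7/(75.8×81.43) = 59780 mm².
h = 244.5 mm.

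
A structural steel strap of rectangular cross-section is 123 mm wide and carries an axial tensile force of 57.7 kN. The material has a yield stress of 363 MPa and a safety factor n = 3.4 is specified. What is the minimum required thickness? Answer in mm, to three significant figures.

t = 4.39 mm

σ_allow = 363/3.4 = 106.8 MPa.
Required area A = F/σ_allow = 57700/106.8 = 540.4 mm².
t = A/w = 540.4/123 = 4.394 mm.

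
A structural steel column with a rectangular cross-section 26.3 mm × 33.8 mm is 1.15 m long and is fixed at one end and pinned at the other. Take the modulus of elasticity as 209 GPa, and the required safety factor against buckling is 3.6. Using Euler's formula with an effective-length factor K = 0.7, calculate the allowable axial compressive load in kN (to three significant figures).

Buckling occurs about the weak axis: I_min = h·b³/12 = 33.8×26.3³/12 = 51240 mm⁴ (b = 26.3 mm is the smaller dimension).
Effective length L_e = KL = 0.7×1.15 m = 805.0 mm.
Euler critical load P_cr = π²EI/L_e² = π²×209000×51240/805.0² = 163100 N.
P_allow = P_cr/n = 163100/3.6 = 45310 N.

P_allow = 45.3 kN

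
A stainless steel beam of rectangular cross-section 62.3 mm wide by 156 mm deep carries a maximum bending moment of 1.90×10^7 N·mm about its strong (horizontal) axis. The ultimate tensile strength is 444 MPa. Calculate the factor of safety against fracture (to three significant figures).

Section modulus S = bh²/6 = 62.3×156²/6 = 252700 mm³.
σ = M/S = 1.9000×10^7/252700 = 75.19 MPa.
n = 444/75.19 = 5.905.

n = 5.90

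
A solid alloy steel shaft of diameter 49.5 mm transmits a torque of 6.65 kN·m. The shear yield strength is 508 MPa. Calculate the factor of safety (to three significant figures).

n = 1.82

τ = 16T/(πd³) = 16×6650000/(π×49.5³) = 279.2 MPa.
n = τ_limit/τ = 508/279.2 = 1.819.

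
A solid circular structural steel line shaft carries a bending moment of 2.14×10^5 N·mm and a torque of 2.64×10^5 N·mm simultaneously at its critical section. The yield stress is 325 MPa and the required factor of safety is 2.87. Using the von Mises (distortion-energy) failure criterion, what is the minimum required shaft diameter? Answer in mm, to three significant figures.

σ_allow = σ_y/n = 325/2.87 = 113.2 MPa.
For a solid shaft σ_b = 32M/(πd³) and τ = 16T/(πd³), so the von Mises stress is σ' = (16/πd³)·√(4M²+3T²).
√(4M²+3T²) = √(4×(214000)² + 3×(264000)²) = 626300 N·mm.
d³ = 16×626300/(π×113.2) = 28170 mm³.
d = 30.43 mm.

d = 30.4 mm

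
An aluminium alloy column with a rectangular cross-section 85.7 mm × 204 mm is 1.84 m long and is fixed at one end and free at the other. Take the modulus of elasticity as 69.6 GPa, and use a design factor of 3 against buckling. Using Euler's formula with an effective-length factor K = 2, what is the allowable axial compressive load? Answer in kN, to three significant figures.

P_allow = 181 kN

Buckling occurs about the weak axis: I_min = h·b³/12 = 204×85.7³/12 = 1.070×10^7 mm⁴ (b = 85.7 mm is the smaller dimension).
Effective length L_e = KL = 2×1.84 m = 3680 mm.
Euler critical load P_cr = π²EI/L_e² = π²×69600×1.070×10^7/3680² = 542800 N.
P_allow = P_cr/n = 542800/3 = 180900 N.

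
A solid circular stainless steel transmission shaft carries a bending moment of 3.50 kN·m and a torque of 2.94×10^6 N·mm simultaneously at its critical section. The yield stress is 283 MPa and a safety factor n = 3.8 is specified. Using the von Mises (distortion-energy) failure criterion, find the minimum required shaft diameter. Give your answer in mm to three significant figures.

d = 84.0 mm

σ_allow = σ_y/n = 283/3.8 = 74.47 MPa.
For a solid shaft σ_b = 32M/(πd³) and τ = 16T/(πd³), so the von Mises stress is σ' = (16/πd³)·√(4M²+3T²).
√(4M²+3T²) = √(4×(3.500×10^6)² + 3×(2.940×10^6)²) = 8.656×10^6 N·mm.
d³ = 16×8.656×10^6/(π×74.47) = 592000 mm³.
d = 83.97 mm.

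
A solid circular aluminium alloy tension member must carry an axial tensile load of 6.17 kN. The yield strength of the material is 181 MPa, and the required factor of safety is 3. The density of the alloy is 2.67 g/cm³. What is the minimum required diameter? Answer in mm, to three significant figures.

Allowable stress σ_allow = 181/3 = 60.33 MPa.
Required area A = F/σ_allow = 6170.0/60.33 = 102.3 mm².
A = πd²/4 → d = √(4A/π) = 11.41 mm.

d = 11.4 mm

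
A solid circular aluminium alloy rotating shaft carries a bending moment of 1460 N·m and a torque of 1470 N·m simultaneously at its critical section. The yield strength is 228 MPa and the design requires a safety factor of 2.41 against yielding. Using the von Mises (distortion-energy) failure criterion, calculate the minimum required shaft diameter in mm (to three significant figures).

σ_allow = σ_y/n = 228/2.41 = 94.61 MPa.
For a solid shaft σ_b = 32M/(πd³) and τ = 16T/(πd³), so the von Mises stress is σ' = (16/πd³)·√(4M²+3T²).
√(4M²+3T²) = √(4×(1.460×10^6)² + 3×(1.470×10^6)²) = 3.874×10^6 N·mm.
d³ = 16×3.874×10^6/(π×94.61) = 208600 mm³.
d = 59.30 mm.

d = 59.3 mm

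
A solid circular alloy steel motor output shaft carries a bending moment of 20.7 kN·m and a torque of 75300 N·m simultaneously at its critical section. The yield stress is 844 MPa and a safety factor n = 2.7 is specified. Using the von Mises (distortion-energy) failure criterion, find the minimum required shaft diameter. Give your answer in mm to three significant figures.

σ_allow = σ_y/n = 844/2.7 = 312.6 MPa.
For a solid shaft σ_b = 32M/(πd³) and τ = 16T/(πd³), so the von Mises stress is σ' = (16/πd³)·√(4M²+3T²).
√(4M²+3T²) = √(4×(2.070×10^7)² + 3×(7.530×10^7)²) = 1.368×10^8 N·mm.
d³ = 16×1.368×10^8/(π×312.6) = 2.229×10^6 mm³.
d = 130.6 mm.

d = 131 mm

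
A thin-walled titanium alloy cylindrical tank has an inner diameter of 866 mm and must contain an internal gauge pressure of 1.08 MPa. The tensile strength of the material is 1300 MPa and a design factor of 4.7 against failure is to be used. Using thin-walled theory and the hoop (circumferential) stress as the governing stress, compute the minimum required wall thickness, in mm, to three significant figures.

t = 1.69 mm

σ_allow = 1300/4.7 = 276.6 MPa.
Hoop stress σ_h = pD/(2t), so t = pD/(2σ_allow) = 1.08×866/(2×276.6) = 1.691 mm.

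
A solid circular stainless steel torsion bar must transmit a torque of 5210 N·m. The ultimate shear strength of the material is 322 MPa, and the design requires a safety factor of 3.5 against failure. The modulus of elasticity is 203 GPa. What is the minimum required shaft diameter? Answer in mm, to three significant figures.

d = 66.1 mm

Allowable shear stress τ_allow = 322/3.5 = 92.00 MPa.
For a solid shaft τ = 16T/(πd³), so d³ = 16T/(π τ_allow) = 16×5210000/(π×92.00) = 288400 mm³.
d = (288400)^(1/3) = 66.07 mm.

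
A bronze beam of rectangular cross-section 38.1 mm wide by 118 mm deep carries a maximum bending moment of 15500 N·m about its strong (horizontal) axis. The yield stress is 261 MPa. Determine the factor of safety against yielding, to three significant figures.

n = 1.49

Section modulus S = bh²/6 = 38.1×118²/6 = 88420 mm³.
σ = M/S = 1.5500×10^7/88420 = 175.3 MPa.
n = 261/175.3 = 1.489.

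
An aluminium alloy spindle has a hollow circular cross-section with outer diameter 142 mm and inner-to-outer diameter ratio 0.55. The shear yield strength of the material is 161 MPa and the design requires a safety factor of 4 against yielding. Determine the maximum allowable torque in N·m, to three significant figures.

τ_allow = 161/4 = 40.25 MPa.
For a hollow shaft T_allow = τ_allow·πd_o³(1−k⁴)/16 with 1−k⁴ = 0.9085, so πd_o³(1−k⁴)/16 = 510800 mm³.
T_allow = 40.25×510800 = 2.056×10^7 N·mm = 20560 N·m.

T_allow = 20600 N·m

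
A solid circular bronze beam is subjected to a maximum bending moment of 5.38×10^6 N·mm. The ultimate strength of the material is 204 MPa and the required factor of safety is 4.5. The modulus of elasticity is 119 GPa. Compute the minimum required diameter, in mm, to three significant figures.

σ_allow = 204/4.5 = 45.33 MPa.
For a solid circular section σ = 32M/(πd³), so d³ = 32M/(π σ_allow) = 32×5380000/(π×45.33) = 1.209×10^6 mm³.
d = 106.5 mm.

d = 107 mm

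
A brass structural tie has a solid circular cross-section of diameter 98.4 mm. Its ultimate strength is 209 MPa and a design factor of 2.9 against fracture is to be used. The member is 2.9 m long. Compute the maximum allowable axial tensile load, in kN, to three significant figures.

σ_allow = 209/2.9 = 72.07 MPa.
A = πd²/4 = π×98.4²/4 = 7605 mm².
F_allow = σ_allow × A = 72.07×7605 = 548100 N.

F_allow = 548 kN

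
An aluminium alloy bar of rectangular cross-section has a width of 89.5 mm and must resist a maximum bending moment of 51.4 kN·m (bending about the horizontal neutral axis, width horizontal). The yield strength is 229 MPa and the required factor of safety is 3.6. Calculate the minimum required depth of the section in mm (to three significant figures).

σ_allow = 229/3.6 = 63.61 MPa.
For a rectangular section σ = 6M/(bh²), so h² = 6M/(b σ_allow) = 6×5.1400×10^7/(89.5×63.61) = 54170 mm².
h = 232.7 mm.

h = 233 mm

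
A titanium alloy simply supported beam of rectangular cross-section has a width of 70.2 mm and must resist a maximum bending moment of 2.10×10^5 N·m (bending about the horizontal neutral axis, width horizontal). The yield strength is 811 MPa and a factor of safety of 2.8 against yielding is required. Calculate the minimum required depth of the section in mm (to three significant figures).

σ_allow = 811/2.8 = 289.6 MPa.
For a rectangular section σ = 6M/(bh²), so h² = 6M/(b σ_allow) = 6×2.1000×10^8/(70.2×289.6) = 61970 mm².
h = 248.9 mm.

h = 249 mm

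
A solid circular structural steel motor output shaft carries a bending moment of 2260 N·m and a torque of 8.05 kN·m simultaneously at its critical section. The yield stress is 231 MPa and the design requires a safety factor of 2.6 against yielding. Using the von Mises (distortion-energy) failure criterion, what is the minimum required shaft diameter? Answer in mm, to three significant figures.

d = 94.4 mm

σ_allow = σ_y/n = 231/2.6 = 88.85 MPa.
For a solid shaft σ_b = 32M/(πd³) and τ = 16T/(πd³), so the von Mises stress is σ' = (16/πd³)·√(4M²+3T²).
√(4M²+3T²) = √(4×(2.260×10^6)² + 3×(8.050×10^6)²) = 1.466×10^7 N·mm.
d³ = 16×1.466×10^7/(π×88.85) = 840200 mm³.
d = 94.36 mm.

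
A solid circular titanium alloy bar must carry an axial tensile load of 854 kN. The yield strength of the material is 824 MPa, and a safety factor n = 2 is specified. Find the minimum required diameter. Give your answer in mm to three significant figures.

d = 51.4 mm

Allowable stress σ_allow = 824/2 = 412.0 MPa.
Required area A = F/σ_allow = 854000/412.0 = 2073 mm².
A = πd²/4 → d = √(4A/π) = 51.37 mm.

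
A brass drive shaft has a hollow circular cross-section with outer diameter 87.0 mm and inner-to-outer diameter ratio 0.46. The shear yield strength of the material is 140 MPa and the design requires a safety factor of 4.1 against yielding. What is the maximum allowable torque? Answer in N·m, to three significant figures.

T_allow = 4220 N·m

τ_allow = 140/4.1 = 34.15 MPa.
For a hollow shaft T_allow = τ_allow·πd_o³(1−k⁴)/16 with 1−k⁴ = 0.9552, so πd_o³(1−k⁴)/16 = 123500 mm³.
T_allow = 34.15×123500 = 4.217×10^6 N·mm = 4217 N·m.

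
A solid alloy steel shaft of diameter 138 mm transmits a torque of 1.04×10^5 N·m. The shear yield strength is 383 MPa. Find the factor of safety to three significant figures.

n = 1.90

τ = 16T/(πd³) = 16×1.0400×10^8/(π×138³) = 201.5 MPa.
n = τ_limit/τ = 383/201.5 = 1.900.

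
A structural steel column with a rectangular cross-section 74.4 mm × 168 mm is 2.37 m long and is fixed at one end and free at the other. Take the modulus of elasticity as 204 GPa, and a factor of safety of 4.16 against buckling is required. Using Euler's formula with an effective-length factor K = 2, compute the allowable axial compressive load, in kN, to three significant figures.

Buckling occurs about the weak axis: I_min = h·b³/12 = 168×74.4³/12 = 5.766×10^6 mm⁴ (b = 74.4 mm is the smaller dimension).
Effective length L_e = KL = 2×2.37 m = 4740 mm.
Euler critical load P_cr = π²EI/L_e² = π²×204000×5.766×10^6/4740² = 516700 N.
P_allow = P_cr/n = 516700/4.16 = 124200 N.

P_allow = 124 kN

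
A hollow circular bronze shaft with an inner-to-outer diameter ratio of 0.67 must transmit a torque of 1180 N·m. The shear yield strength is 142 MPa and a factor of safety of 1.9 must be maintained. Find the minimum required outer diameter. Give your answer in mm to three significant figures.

d_o = 46.5 mm

τ_allow = 142/1.9 = 74.74 MPa.
For a hollow shaft τ = 16T/[πd_o³(1−k⁴)] with k = 0.67, so 1−k⁴ = 0.7985.
d_o³ = 16T/[π τ_allow (1−k⁴)] = 16×1180000/(π×74.74×0.7985) = 100700 mm³.
d_o = 46.52 mm.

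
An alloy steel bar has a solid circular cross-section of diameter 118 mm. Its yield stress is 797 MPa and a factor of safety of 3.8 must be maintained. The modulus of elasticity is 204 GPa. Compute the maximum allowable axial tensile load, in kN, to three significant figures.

F_allow = 2290 kN

σ_allow = 797/3.8 = 209.7 MPa.
A = πd²/4 = π×118²/4 = 10940 mm².
F_allow = σ_allow × A = 209.7×10940 = 2.294×10^6 N.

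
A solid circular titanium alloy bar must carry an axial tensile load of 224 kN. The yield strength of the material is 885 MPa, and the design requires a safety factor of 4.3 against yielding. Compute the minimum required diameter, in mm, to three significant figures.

Allowable stress σ_allow = 885/4.3 = 205.8 MPa.
Required area A = F/σ_allow = 224000/205.8 = 1088 mm².
A = πd²/4 → d = √(4A/π) = 37.23 mm.

d = 37.2 mm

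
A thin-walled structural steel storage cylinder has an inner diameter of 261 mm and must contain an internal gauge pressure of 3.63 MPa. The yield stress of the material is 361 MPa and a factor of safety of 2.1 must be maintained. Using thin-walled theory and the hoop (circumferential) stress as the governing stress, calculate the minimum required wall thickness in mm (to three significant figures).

t = 2.76 mm

σ_allow = 361/2.1 = 171.9 MPa.
Hoop stress σ_h = pD/(2t), so t = pD/(2σ_allow) = 3.63×261/(2×171.9) = 2.756 mm.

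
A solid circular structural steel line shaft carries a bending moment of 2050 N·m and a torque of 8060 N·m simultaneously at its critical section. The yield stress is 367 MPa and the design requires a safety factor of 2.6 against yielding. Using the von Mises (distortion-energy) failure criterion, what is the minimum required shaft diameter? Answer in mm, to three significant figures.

d = 80.7 mm

σ_allow = σ_y/n = 367/2.6 = 141.2 MPa.
For a solid shaft σ_b = 32M/(πd³) and τ = 16T/(πd³), so the von Mises stress is σ' = (16/πd³)·√(4M²+3T²).
√(4M²+3T²) = √(4×(2.050×10^6)² + 3×(8.060×10^6)²) = 1.455×10^7 N·mm.
d³ = 16×1.455×10^7/(π×141.2) = 525000 mm³.
d = 80.67 mm.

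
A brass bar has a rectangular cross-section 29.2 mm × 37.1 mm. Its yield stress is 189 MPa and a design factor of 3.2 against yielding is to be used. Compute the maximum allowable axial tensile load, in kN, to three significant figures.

σ_allow = 189/3.2 = 59.06 MPa.
A = 29.2×37.1 = 1083 mm².
F_allow = σ_allow × A = 59.06×1083 = 63980 N.

F_allow = 64.0 kN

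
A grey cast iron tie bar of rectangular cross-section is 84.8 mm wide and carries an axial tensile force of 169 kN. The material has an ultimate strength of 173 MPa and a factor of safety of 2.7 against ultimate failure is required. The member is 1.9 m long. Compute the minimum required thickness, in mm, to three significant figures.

σ_allow = 173/2.7 = 64.07 MPa.
Required area A = F/σ_allow = 169000/64.07 = 2638 mm².
t = A/w = 2638/84.8 = 31.10 mm.

t = 31.1 mm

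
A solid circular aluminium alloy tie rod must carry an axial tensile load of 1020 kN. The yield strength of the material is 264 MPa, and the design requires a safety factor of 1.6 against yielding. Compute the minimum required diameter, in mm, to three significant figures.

Allowable stress σ_allow = 264/1.6 = 165.0 MPa.
Required area A = F/σ_allow = 1020000/165.0 = 6182 mm².
A = πd²/4 → d = √(4A/π) = 88.72 mm.

d = 88.7 mm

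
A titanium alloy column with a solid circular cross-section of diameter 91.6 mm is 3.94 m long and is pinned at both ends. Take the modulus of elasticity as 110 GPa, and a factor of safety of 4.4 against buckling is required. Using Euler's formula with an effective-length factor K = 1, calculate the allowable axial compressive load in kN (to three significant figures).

I = πd⁴/64 = π×91.6⁴/64 = 3.456×10^6 mm⁴.
Effective length L_e = KL = 1×3.94 m = 3940 mm.
Euler critical load P_cr = π²EI/L_e² = π²×110000×3.456×10^6/3940² = 241700 N.
P_allow = P_cr/n = 241700/4.4 = 54930 N.

P_allow = 54.9 kN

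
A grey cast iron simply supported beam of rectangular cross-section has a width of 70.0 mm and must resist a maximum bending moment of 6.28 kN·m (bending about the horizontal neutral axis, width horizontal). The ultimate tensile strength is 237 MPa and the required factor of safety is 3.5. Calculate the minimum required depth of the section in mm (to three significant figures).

σ_allow = 237/3.5 = 67.71 MPa.
For a rectangular section σ = 6M/(bh²), so h² = 6M/(b σ_allow) = 6×6280000/(70.0×67.71) = 7949 mm².
h = 89.16 mm.

h = 89.2 mm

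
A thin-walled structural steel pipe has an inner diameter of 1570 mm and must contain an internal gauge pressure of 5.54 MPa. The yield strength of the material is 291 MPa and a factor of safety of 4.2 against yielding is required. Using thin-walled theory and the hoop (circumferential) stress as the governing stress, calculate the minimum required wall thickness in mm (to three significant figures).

σ_allow = 291/4.2 = 69.29 MPa.
Hoop stress σ_h = pD/(2t), so t = pD/(2σ_allow) = 5.54×1570/(2×69.29) = 62.77 mm.

t = 62.8 mm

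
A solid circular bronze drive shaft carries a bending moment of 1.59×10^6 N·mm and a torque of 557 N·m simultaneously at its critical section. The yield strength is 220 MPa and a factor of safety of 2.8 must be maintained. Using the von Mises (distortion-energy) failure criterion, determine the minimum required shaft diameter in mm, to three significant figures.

σ_allow = σ_y/n = 220/2.8 = 78.57 MPa.
For a solid shaft σ_b = 32M/(πd³) and τ = 16T/(πd³), so the von Mises stress is σ' = (16/πd³)·√(4M²+3T²).
√(4M²+3T²) = √(4×(1.590×10^6)² + 3×(557000)²) = 3.323×10^6 N·mm.
d³ = 16×3.323×10^6/(π×78.57) = 215400 mm³.
d = 59.94 mm.

d = 59.9 mm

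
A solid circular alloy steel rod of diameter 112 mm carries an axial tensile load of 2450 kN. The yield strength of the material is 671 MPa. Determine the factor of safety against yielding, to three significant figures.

n = 2.70

A = πd²/4 = 9852 mm².
σ = F/A = 2450000/9852 = 248.7 MPa.
n = 671/248.7 = 2.698.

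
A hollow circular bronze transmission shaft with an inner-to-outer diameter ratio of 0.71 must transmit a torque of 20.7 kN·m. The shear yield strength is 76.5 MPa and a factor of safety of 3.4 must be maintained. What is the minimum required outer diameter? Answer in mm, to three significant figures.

τ_allow = 76.5/3.4 = 22.50 MPa.
For a hollow shaft τ = 16T/[πd_o³(1−k⁴)] with k = 0.71, so 1−k⁴ = 0.7459.
d_o³ = 16T/[π τ_allow (1−k⁴)] = 16×2.0700×10^7/(π×22.50×0.7459) = 6.282×10^6 mm³.
d_o = 184.5 mm.

d_o = 185 mm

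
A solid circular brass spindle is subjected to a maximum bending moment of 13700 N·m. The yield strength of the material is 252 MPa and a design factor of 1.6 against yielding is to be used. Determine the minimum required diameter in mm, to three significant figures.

σ_allow = 252/1.6 = 157.5 MPa.
For a solid circular section σ = 32M/(πd³), so d³ = 32M/(π σ_allow) = 32×1.3700×10^7/(π×157.5) = 886000 mm³.
d = 96.05 mm.

d = 96.0 mm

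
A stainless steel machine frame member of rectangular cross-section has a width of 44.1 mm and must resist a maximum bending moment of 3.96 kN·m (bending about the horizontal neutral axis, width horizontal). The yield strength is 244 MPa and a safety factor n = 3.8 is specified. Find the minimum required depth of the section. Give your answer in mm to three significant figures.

σ_allow = 244/3.8 = 64.21 MPa.
For a rectangular section σ = 6M/(bh²), so h² = 6M/(b σ_allow) = 6×3960000/(44.1×64.21) = 8391 mm².
h = 91.60 mm.

h = 91.6 mm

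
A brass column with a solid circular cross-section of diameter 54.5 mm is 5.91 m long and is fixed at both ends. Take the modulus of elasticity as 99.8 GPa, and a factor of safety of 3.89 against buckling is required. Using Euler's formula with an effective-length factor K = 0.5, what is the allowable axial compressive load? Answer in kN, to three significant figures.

P_allow = 12.6 kN

I = πd⁴/64 = π×54.5⁴/64 = 433100 mm⁴.
Effective length L_e = KL = 0.5×5.91 m = 2955 mm.
Euler critical load P_cr = π²EI/L_e² = π²×99800×433100/2955² = 48850 N.
P_allow = P_cr/n = 48850/3.89 = 12560 N.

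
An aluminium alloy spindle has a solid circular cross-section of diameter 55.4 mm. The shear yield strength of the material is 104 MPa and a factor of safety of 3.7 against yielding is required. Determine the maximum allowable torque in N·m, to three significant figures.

T_allow = 938 N·m

τ_allow = 104/3.7 = 28.11 MPa.
For a solid shaft T_allow = τ_allow·πd³/16; πd³/16 = π×55.4³/16 = 33390 mm³.
T_allow = 28.11×33390 = 938400 N·mm = 938.4 N·m.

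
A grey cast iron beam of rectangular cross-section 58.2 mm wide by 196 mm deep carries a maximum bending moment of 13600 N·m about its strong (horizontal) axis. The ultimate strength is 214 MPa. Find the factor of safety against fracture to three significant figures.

Section modulus S = bh²/6 = 58.2×196²/6 = 372600 mm³.
σ = M/S = 1.3600×10^7/372600 = 36.50 MPa.
n = 214/36.50 = 5.864.

n = 5.86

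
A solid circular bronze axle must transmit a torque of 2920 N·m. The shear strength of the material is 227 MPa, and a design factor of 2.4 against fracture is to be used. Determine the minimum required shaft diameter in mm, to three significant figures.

Allowable shear stress τ_allow = 227/2.4 = 94.58 MPa.
For a solid shaft τ = 16T/(πd³), so d³ = 16T/(π τ_allow) = 16×2920000/(π×94.58) = 157200 mm³.
d = (157200)^(1/3) = 53.97 mm.

d = 54.0 mm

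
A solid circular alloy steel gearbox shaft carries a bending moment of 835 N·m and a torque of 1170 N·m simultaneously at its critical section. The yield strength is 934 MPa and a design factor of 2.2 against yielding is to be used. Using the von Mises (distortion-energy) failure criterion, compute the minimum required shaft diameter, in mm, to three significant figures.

d = 31.6 mm

σ_allow = σ_y/n = 934/2.2 = 424.5 MPa.
For a solid shaft σ_b = 32M/(πd³) and τ = 16T/(πd³), so the von Mises stress is σ' = (16/πd³)·√(4M²+3T²).
√(4M²+3T²) = √(4×(835000)² + 3×(1.170×10^6)²) = 2.626×10^6 N·mm.
d³ = 16×2.626×10^6/(π×424.5) = 31500 mm³.
d = 31.58 mm.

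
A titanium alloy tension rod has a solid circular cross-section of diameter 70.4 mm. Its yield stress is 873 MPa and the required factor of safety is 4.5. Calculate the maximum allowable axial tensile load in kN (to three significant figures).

F_allow = 755 kN

σ_allow = 873/4.5 = 194.0 MPa.
A = πd²/4 = π×70.4²/4 = 3893 mm².
F_allow = σ_allow × A = 194.0×3893 = 755200 N.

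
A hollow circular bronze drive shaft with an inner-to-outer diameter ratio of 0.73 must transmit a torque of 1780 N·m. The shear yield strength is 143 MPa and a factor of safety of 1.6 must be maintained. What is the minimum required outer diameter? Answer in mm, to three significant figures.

d_o = 52.1 mm

τ_allow = 143/1.6 = 89.38 MPa.
For a hollow shaft τ = 16T/[πd_o³(1−k⁴)] with k = 0.73, so 1−k⁴ = 0.7160.
d_o³ = 16T/[π τ_allow (1−k⁴)] = 16×1780000/(π×89.38×0.7160) = 141700 mm³.
d_o = 52.13 mm.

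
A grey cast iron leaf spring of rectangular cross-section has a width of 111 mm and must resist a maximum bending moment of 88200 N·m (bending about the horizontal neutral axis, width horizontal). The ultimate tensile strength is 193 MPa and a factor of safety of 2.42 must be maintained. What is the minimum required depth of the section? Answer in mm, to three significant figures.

h = 244 mm

σ_allow = 193/2.42 = 79.75 MPa.
For a rectangular section σ = 6M/(bh²), so h² = 6M/(b σ_allow) = 6×8.8200×10^7/(111×79.75) = 59780 mm².
h = 244.5 mm.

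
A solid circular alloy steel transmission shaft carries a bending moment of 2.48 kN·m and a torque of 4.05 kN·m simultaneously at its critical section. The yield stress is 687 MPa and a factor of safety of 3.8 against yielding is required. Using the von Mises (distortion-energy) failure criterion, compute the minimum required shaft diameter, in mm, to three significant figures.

σ_allow = σ_y/n = 687/3.8 = 180.8 MPa.
For a solid shaft σ_b = 32M/(πd³) and τ = 16T/(πd³), so the von Mises stress is σ' = (16/πd³)·√(4M²+3T²).
√(4M²+3T²) = √(4×(2.480×10^6)² + 3×(4.050×10^6)²) = 8.591×10^6 N·mm.
d³ = 16×8.591×10^6/(π×180.8) = 242000 mm³.
d = 62.32 mm.

d = 62.3 mm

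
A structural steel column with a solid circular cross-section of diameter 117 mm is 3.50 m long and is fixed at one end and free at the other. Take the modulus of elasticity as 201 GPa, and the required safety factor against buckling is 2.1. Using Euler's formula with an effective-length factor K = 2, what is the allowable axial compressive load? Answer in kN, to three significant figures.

P_allow = 177 kN

I = πd⁴/64 = π×117⁴/64 = 9.198×10^6 mm⁴.
Effective length L_e = KL = 2×3.50 m = 7000 mm.
Euler critical load P_cr = π²EI/L_e² = π²×201000×9.198×10^6/7000² = 372400 N.
P_allow = P_cr/n = 372400/2.1 = 177300 N.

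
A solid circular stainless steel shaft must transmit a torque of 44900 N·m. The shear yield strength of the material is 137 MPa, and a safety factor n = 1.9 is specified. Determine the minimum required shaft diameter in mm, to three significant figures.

Allowable shear stress τ_allow = 137/1.9 = 72.11 MPa.
For a solid shaft τ = 16T/(πd³), so d³ = 16T/(π τ_allow) = 16×4.4900×10^7/(π×72.11) = 3.171×10^6 mm³.
d = (3.171×10^6)^(1/3) = 146.9 mm.

d = 147 mm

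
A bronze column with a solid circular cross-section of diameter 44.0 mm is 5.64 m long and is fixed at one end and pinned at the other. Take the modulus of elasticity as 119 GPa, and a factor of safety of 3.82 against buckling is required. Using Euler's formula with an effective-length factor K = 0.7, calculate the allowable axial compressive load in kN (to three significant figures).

P_allow = 3.63 kN

I = πd⁴/64 = π×44.0⁴/64 = 184000 mm⁴.
Effective length L_e = KL = 0.7×5.64 m = 3948 mm.
Euler critical load P_cr = π²EI/L_e² = π²×119000×184000/3948² = 13860 N.
P_allow = P_cr/n = 13860/3.82 = 3629 N.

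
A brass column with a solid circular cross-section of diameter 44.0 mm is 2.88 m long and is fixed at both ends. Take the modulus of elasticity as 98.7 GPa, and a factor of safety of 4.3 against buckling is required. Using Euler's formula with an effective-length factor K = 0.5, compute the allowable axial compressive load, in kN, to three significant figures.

I = πd⁴/64 = π×44.0⁴/64 = 184000 mm⁴.
Effective length L_e = KL = 0.5×2.88 m = 1440 mm.
Euler critical load P_cr = π²EI/L_e² = π²×98700×184000/1440² = 86430 N.
P_allow = P_cr/n = 86430/4.3 = 20100 N.

P_allow = 20.1 kN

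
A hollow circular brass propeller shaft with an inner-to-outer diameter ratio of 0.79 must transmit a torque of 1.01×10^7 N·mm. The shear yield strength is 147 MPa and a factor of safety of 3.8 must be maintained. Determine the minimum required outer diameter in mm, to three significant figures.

d_o = 130 mm

τ_allow = 147/3.8 = 38.68 MPa.
For a hollow shaft τ = 16T/[πd_o³(1−k⁴)] with k = 0.79, so 1−k⁴ = 0.6105.
d_o³ = 16T/[π τ_allow (1−k⁴)] = 16×1.0100×10^7/(π×38.68×0.6105) = 2.178×10^6 mm³.
d_o = 129.6 mm.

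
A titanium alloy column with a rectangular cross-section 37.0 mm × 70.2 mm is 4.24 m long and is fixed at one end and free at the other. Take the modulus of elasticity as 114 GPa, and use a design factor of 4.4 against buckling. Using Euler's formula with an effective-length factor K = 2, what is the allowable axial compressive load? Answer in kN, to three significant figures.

Buckling occurs about the weak axis: I_min = h·b³/12 = 70.2×37.0³/12 = 296300 mm⁴ (b = 37.0 mm is the smaller dimension).
Effective length L_e = KL = 2×4.24 m = 8480 mm.
Euler critical load P_cr = π²EI/L_e² = π²×114000×296300/8480² = 4636 N.
P_allow = P_cr/n = 4636/4.4 = 1054 N.

P_allow = 1.05 kN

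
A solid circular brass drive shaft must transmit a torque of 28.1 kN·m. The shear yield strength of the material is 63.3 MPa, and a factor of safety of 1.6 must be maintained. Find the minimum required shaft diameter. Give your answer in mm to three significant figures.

Allowable shear stress τ_allow = 63.3/1.6 = 39.56 MPa.
For a solid shaft τ = 16T/(πd³), so d³ = 16T/(π τ_allow) = 16×2.8100×10^7/(π×39.56) = 3.617×10^6 mm³.
d = (3.617×10^6)^(1/3) = 153.5 mm.

d = 154 mm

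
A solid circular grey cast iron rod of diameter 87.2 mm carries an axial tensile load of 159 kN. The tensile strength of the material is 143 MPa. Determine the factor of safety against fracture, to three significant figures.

A = πd²/4 = 5972 mm².
σ = F/A = 159000/5972 = 26.62 MPa.
n = 143/26.62 = 5.371.

n = 5.37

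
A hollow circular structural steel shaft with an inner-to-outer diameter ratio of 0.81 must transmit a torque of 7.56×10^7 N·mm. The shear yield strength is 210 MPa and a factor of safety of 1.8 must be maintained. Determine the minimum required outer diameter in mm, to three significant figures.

τ_allow = 210/1.8 = 116.7 MPa.
For a hollow shaft τ = 16T/[πd_o³(1−k⁴)] with k = 0.81, so 1−k⁴ = 0.5695.
d_o³ = 16T/[π τ_allow (1−k⁴)] = 16×7.5600×10^7/(π×116.7×0.5695) = 5.795×10^6 mm³.
d_o = 179.6 mm.

d_o = 180 mm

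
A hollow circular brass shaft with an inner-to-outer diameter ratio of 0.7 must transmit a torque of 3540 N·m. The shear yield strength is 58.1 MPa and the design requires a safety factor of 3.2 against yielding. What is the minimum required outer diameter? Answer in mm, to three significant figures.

τ_allow = 58.1/3.2 = 18.16 MPa.
For a hollow shaft τ = 16T/[πd_o³(1−k⁴)] with k = 0.7, so 1−k⁴ = 0.7599.
d_o³ = 16T/[π τ_allow (1−k⁴)] = 16×3540000/(π×18.16×0.7599) = 1.307×10^6 mm³.
d_o = 109.3 mm.

d_o = 109 mm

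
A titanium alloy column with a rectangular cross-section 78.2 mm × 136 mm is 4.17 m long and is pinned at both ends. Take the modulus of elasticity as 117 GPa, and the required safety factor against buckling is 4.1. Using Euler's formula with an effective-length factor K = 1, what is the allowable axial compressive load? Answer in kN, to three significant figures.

Buckling occurs about the weak axis: I_min = h·b³/12 = 136×78.2³/12 = 5.420×10^6 mm⁴ (b = 78.2 mm is the smaller dimension).
Effective length L_e = KL = 1×4.17 m = 4170 mm.
Euler critical load P_cr = π²EI/L_e² = π²×117000×5.420×10^6/4170² = 359900 N.
P_allow = P_cr/n = 359900/4.1 = 87780 N.

P_allow = 87.8 kN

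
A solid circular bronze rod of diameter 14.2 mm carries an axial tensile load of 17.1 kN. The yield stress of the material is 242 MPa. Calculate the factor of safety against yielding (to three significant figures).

n = 2.24

A = πd²/4 = 158.4 mm².
σ = F/A = 17100/158.4 = 108.0 MPa.
n = 242/108.0 = 2.241.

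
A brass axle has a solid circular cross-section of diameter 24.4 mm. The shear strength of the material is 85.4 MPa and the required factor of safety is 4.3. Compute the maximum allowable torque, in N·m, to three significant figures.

τ_allow = 85.4/4.3 = 19.86 MPa.
For a solid shaft T_allow = τ_allow·πd³/16; πd³/16 = π×24.4³/16 = 2852 mm³.
T_allow = 19.86×2852 = 56650 N·mm = 56.65 N·m.

T_allow = 56.6 N·m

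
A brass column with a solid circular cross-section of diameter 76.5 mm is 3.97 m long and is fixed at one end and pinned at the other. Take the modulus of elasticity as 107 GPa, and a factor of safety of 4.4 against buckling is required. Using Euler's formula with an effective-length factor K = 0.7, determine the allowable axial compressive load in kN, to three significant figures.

I = πd⁴/64 = π×76.5⁴/64 = 1.681×10^6 mm⁴.
Effective length L_e = KL = 0.7×3.97 m = 2779 mm.
Euler critical load P_cr = π²EI/L_e² = π²×107000×1.681×10^6/2779² = 229900 N.
P_allow = P_cr/n = 229900/4.4 = 52250 N.

P_allow = 52.2 kN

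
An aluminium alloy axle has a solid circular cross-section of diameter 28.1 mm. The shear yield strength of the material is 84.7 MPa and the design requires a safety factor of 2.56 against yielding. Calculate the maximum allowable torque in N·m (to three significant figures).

τ_allow = 84.7/2.56 = 33.09 MPa.
For a solid shaft T_allow = τ_allow·πd³/16; πd³/16 = π×28.1³/16 = 4357 mm³.
T_allow = 33.09×4357 = 144100 N·mm = 144.1 N·m.

T_allow = 144 N·m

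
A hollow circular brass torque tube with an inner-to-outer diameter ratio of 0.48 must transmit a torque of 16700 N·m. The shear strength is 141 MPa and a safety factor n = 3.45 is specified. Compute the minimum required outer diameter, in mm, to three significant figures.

τ_allow = 141/3.45 = 40.87 MPa.
For a hollow shaft τ = 16T/[πd_o³(1−k⁴)] with k = 0.48, so 1−k⁴ = 0.9469.
d_o³ = 16T/[π τ_allow (1−k⁴)] = 16×1.6700×10^7/(π×40.87×0.9469) = 2.198×10^6 mm³.
d_o = 130.0 mm.

d_o = 130 mm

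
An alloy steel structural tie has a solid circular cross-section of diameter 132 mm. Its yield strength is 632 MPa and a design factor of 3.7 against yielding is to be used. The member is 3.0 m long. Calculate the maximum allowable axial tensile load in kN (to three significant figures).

σ_allow = 632/3.7 = 170.8 MPa.
A = πd²/4 = π×132²/4 = 13680 mm².
F_allow = σ_allow × A = 170.8×13680 = 2.338×10^6 N.

F_allow = 2340 kN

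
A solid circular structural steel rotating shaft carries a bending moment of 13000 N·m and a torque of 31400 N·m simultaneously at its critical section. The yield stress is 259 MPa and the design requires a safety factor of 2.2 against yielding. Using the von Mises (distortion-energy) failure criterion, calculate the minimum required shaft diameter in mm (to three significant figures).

σ_allow = σ_y/n = 259/2.2 = 117.7 MPa.
For a solid shaft σ_b = 32M/(πd³) and τ = 16T/(πd³), so the von Mises stress is σ' = (16/πd³)·√(4M²+3T²).
√(4M²+3T²) = √(4×(1.300×10^7)² + 3×(3.140×10^7)²) = 6.028×10^7 N·mm.
d³ = 16×6.028×10^7/(π×117.7) = 2.608×10^6 mm³.
d = 137.6 mm.

d = 138 mm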